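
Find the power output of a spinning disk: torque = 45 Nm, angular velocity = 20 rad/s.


Given: tau = 45 Nm, omega = 20 rad/s
Using P = tau * omega
P = 45 * 20
P = 900 W

900 W


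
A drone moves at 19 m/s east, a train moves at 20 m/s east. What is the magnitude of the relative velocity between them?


Given: v_A = 19 m/s east, v_B = 20 m/s east
Both move in the same direction; relative speed = |v_A - v_B|
|19 - 20| = |-1|
= 1 m/s

1 m/s


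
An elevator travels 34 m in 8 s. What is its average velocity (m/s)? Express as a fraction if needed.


Given: distance d = 34 m, time t = 8 s
Using v = d / t
v = 34 / 8
v = 17/4 m/s

17/4 m/s


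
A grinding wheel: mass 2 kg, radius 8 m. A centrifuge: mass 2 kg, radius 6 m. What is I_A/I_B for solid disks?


Given: M1=2 kg, R1=8 m, M2=2 kg, R2=6 m
For a disk: I = (1/2)*M*R^2, so I_A/I_B = (M1*R1^2)/(M2*R2^2)
M1*R1^2 = 2*64 = 128
M2*R2^2 = 2*36 = 72
I_A/I_B = 128/72 = 16/9

16/9


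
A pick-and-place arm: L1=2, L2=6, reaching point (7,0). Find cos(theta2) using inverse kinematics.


Given: L1 = 2, L2 = 6, target (x, y) = (7, 0)
Using cos(theta2) = (x^2 + y^2 - L1^2 - L2^2) / (2*L1*L2)
x^2 + y^2 = 7^2 + 0 = 49
L1^2 + L2^2 = 4 + 36 = 40
Numerator = 49 - 40 = 9
Denominator = 2*2*6 = 24
cos(theta2) = 9/24 = 3/8

3/8


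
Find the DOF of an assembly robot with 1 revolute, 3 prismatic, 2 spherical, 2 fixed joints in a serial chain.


Given: serial robot with 1 revolute, 3 prismatic, 2 spherical, 2 fixed joints
DOF contribution per joint type: revolute=1, prismatic=1, spherical=3, fixed=0
DOF = 1*1 + 3*1 + 2*3 + 2*0
DOF = 10

10


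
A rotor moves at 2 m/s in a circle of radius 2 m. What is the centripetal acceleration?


Given: v = 2 m/s, r = 2 m
Using a_c = v^2 / r
a_c = 2^2 / 2
a_c = 4 / 2
a_c = 2 m/s^2

2 m/s^2


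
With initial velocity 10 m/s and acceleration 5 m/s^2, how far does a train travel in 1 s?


Given: v0 = 10 m/s, a = 5 m/s^2, t = 1 s
Using s = v0*t + (1/2)*a*t^2
s = 10*1 + (1/2)*5*1^2
s = 10 + (1/2)*5
s = 10 + 5/2
s = 25/2

25/2 m


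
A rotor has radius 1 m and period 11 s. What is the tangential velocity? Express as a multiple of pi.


Given: radius r = 1 m, period T = 11 s
Using v = 2*pi*r / T
v = 2*pi*1 / 11
v = 2*pi / 11
v = 2/11*pi m/s

2/11*pi m/s


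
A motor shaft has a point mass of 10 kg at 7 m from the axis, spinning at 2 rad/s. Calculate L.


Given: m = 10 kg, r = 7 m, omega = 2 rad/s
For a point mass: I = m*r^2
I = 10*7^2 = 10*49 = 490
L = I*omega = 490*2
L = 980 kg*m^2/s

980 kg*m^2/s


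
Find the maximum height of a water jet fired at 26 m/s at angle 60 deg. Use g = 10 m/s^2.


Given: v0 = 26 m/s, theta = 60 deg, g = 10 m/s^2
sin^2(60) = 3/4
Using H = v0^2 * sin^2(theta) / (2*g)
H = 26^2 * 3/4 / (2*10)
H = 676 * 3/4 / 20
H = 507 / 20
H = 507/20 m

507/20 m


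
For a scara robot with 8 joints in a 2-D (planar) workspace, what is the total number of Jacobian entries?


Given: task space dimension = 2, joints = 8
Jacobian is a 2 x 8 matrix
Total entries = rows * columns
Total = 2 * 8
Total = 16

16


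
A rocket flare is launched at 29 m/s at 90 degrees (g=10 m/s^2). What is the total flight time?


Given: v0 = 29 m/s, theta = 90 deg, g = 10 m/s^2
sin(90) = 1
Using T = 2*v0*sin(theta) / g
T = 2*29*1 / 10
T = 58 / 10
T = 29/5 s

29/5 s


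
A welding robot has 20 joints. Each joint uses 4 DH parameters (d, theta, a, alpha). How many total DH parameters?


Given: 20 joints, 4 DH parameters per joint (d, theta, a, alpha)
Total DH parameters = number_of_joints * 4
Total = 20 * 4
Total = 80

80


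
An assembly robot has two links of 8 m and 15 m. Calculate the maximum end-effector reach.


Given: L1 = 8 m, L2 = 15 m
For a 2-link planar arm, max reach = L1 + L2 (fully extended)
Max reach = 8 + 15
Max reach = 23 m

23 m


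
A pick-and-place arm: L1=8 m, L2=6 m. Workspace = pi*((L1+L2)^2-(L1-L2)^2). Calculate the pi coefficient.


Given: L1 = 8, L2 = 6
(L1+L2)^2 = (14)^2 = 196
(L1-L2)^2 = (2)^2 = 4
Difference = 196 - 4 = 192
This equals 4*L1*L2 = 4*8*6 = 192
Workspace area = 192*pi

192


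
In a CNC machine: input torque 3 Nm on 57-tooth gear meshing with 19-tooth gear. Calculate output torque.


Given: N1 = 57, N2 = 19, T1 = 3 Nm
Using T2/T1 = N2/N1
T2 = T1 * N2 / N1
T2 = 3 * 19 / 57
T2 = 57 / 57
T2 = 1 Nm

1 Nm


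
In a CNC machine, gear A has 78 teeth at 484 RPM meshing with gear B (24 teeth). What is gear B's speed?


Given: N1 = 78 teeth, w1 = 484 RPM, N2 = 24 teeth
Using N1*w1 = N2*w2
w2 = N1*w1 / N2
w2 = 78*484 / 24
w2 = 37752 / 24
w2 = 1573 RPM

1573 RPM


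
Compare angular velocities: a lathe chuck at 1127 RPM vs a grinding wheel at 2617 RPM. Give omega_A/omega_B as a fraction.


Given: RPM_A = 1127, RPM_B = 2617
omega = 2*pi*RPM/60, so omega_A/omega_B = RPM_A / RPM_B
omega_A/omega_B = 1127 / 2617
omega_A/omega_B = 1127/2617

1127/2617


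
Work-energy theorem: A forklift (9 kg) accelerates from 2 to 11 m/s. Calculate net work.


Given: m = 9 kg, v0 = 2 m/s, v = 11 m/s
Using W = (1/2)*m*(v^2 - v0^2)
v^2 = 11^2 = 121
v0^2 = 2^2 = 4
v^2 - v0^2 = 121 - 4 = 117
W = (1/2)*9*117 = 1053/2 J

1053/2 J


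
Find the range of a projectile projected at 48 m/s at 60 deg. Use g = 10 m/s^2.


Given: v0 = 48 m/s, theta = 60 deg, g = 10 m/s^2
sin(2*60) = sin(120) = sqrt(3)/2
Using R = v0^2 * sin(2*theta) / g
R = 48^2 * (sqrt(3)/2) / 10
R = 2304 * sqrt(3) / 20
R = 576/5*sqrt(3) m

576/5*sqrt(3) m


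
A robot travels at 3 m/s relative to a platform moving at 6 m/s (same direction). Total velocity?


Given: object velocity = 3 m/s, platform velocity = 6 m/s (same direction)
Using classical velocity addition: v_total = v_object + v_platform
v_total = 3 + 6
v_total = 9 m/s

9 m/s


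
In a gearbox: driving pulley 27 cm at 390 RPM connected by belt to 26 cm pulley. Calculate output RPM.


Given: D1 = 27 cm, w1 = 390 RPM, D2 = 26 cm
Using D1*w1 = D2*w2
w2 = D1*w1 / D2
w2 = 27*390 / 26
w2 = 10530 / 26
w2 = 405 RPM

405 RPM


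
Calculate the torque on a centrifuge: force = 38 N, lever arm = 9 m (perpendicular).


Given: F = 38 N, r = 9 m, angle = 90 deg (perpendicular)
Using tau = F * r * sin(90)
sin(90) = 1
tau = 38 * 9 * 1
tau = 342 Nm

342 Nm


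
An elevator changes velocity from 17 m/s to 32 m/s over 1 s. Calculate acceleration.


Given: initial velocity v0 = 17 m/s, final velocity v = 32 m/s, time t = 1 s
Using a = (v - v0) / t
a = (32 - 17) / 1
a = 15 / 1
a = 15 m/s^2

15 m/s^2


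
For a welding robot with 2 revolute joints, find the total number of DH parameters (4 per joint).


Given: 2 joints, 4 DH parameters per joint (d, theta, a, alpha)
Total DH parameters = number_of_joints * 4
Total = 2 * 4
Total = 8

8


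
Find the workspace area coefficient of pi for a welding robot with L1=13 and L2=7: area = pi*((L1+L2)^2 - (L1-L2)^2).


Given: L1 = 13, L2 = 7
(L1+L2)^2 = (20)^2 = 400
(L1-L2)^2 = (6)^2 = 36
Difference = 400 - 36 = 364
This equals 4*L1*L2 = 4*13*7 = 364
Workspace area = 364*pi

364


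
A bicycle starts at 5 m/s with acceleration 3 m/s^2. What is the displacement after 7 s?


Given: v0 = 5 m/s, a = 3 m/s^2, t = 7 s
Using s = v0*t + (1/2)*a*t^2
s = 5*7 + (1/2)*3*7^2
s = 35 + (1/2)*147
s = 35 + 147/2
s = 217/2

217/2 m


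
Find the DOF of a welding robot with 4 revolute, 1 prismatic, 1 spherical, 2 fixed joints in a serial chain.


Given: serial robot with 4 revolute, 1 prismatic, 1 spherical, 2 fixed joints
DOF contribution per joint type: revolute=1, prismatic=1, spherical=3, fixed=0
DOF = 4*1 + 1*1 + 1*3 + 2*0
DOF = 8

8


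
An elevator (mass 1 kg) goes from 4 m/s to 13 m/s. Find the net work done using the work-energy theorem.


Given: m = 1 kg, v0 = 4 m/s, v = 13 m/s
Using W = (1/2)*m*(v^2 - v0^2)
v^2 = 13^2 = 169
v0^2 = 4^2 = 16
v^2 - v0^2 = 169 - 16 = 153
W = (1/2)*1*153 = 153/2 J

153/2 J


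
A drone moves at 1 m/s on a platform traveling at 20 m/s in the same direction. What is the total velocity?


Given: object velocity = 1 m/s, platform velocity = 20 m/s (same direction)
Using classical velocity addition: v_total = v_object + v_platform
v_total = 1 + 20
v_total = 21 m/s

21 m/s


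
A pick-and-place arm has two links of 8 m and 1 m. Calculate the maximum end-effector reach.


Given: L1 = 8 m, L2 = 1 m
For a 2-link planar arm, max reach = L1 + L2 (fully extended)
Max reach = 8 + 1
Max reach = 9 m

9 m


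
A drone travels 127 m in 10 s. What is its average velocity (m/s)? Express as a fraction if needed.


Given: distance d = 127 m, time t = 10 s
Using v = d / t
v = 127 / 10
v = 127/10 m/s

127/10 m/s


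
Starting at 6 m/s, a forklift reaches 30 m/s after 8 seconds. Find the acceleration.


Given: initial velocity v0 = 6 m/s, final velocity v = 30 m/s, time t = 8 s
Using a = (v - v0) / t
a = (30 - 6) / 8
a = 24 / 8
a = 3 m/s^2

3 m/s^2


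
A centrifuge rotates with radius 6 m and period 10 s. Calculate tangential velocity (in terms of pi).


Given: radius r = 6 m, period T = 10 s
Using v = 2*pi*r / T
v = 2*pi*6 / 10
v = 12*pi / 10
v = 6/5*pi m/s

6/5*pi m/s


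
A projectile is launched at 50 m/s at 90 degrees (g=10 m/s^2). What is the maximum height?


Given: v0 = 50 m/s, theta = 90 deg, g = 10 m/s^2
sin^2(90) = 1
Using H = v0^2 * sin^2(theta) / (2*g)
H = 50^2 * 1 / (2*10)
H = 2500 * 1 / 20
H = 2500 / 20
H = 125 m

125 m


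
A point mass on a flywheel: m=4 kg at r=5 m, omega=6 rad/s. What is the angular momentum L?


Given: m = 4 kg, r = 5 m, omega = 6 rad/s
For a point mass: I = m*r^2
I = 4*5^2 = 4*25 = 100
L = I*omega = 100*6
L = 600 kg*m^2/s

600 kg*m^2/s


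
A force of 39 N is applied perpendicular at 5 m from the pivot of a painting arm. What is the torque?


Given: F = 39 N, r = 5 m, angle = 90 deg (perpendicular)
Using tau = F * r * sin(90)
sin(90) = 1
tau = 39 * 5 * 1
tau = 195 Nm

195 Nm


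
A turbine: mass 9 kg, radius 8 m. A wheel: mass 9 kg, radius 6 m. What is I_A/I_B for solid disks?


Given: M1=9 kg, R1=8 m, M2=9 kg, R2=6 m
For a disk: I = (1/2)*M*R^2, so I_A/I_B = (M1*R1^2)/(M2*R2^2)
M1*R1^2 = 9*64 = 576
M2*R2^2 = 9*36 = 324
I_A/I_B = 576/324 = 16/9

16/9


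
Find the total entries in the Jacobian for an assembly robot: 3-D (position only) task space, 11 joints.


Given: task space dimension = 3, joints = 11
Jacobian is a 3 x 11 matrix
Total entries = rows * columns
Total = 3 * 11
Total = 33

33


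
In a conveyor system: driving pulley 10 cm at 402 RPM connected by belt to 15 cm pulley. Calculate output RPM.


Given: D1 = 10 cm, w1 = 402 RPM, D2 = 15 cm
Using D1*w1 = D2*w2
w2 = D1*w1 / D2
w2 = 10*402 / 15
w2 = 4020 / 15
w2 = 268 RPM

268 RPM


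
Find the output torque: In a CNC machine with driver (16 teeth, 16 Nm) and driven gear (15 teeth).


Given: N1 = 16, N2 = 15, T1 = 16 Nm
Using T2/T1 = N2/N1
T2 = T1 * N2 / N1
T2 = 16 * 15 / 16
T2 = 240 / 16
T2 = 15 Nm

15 Nm


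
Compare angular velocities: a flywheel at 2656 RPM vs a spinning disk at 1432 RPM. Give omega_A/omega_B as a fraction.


Given: RPM_A = 2656, RPM_B = 1432
omega = 2*pi*RPM/60, so omega_A/omega_B = RPM_A / RPM_B
omega_A/omega_B = 2656 / 1432
omega_A/omega_B = 332/179

332/179


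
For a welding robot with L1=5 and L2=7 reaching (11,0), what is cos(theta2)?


Given: L1 = 5, L2 = 7, target (x, y) = (11, 0)
Using cos(theta2) = (x^2 + y^2 - L1^2 - L2^2) / (2*L1*L2)
x^2 + y^2 = 11^2 + 0 = 121
L1^2 + L2^2 = 25 + 49 = 74
Numerator = 121 - 74 = 47
Denominator = 2*5*7 = 70
cos(theta2) = 47/70 = 47/70

47/70


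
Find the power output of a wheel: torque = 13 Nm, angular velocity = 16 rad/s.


Given: tau = 13 Nm, omega = 16 rad/s
Using P = tau * omega
P = 13 * 16
P = 208 W

208 W


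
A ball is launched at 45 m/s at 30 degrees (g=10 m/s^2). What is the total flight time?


Given: v0 = 45 m/s, theta = 30 deg, g = 10 m/s^2
sin(30) = 1/2
Using T = 2*v0*sin(theta) / g
T = 2*45*1/2 / 10
T = 45 / 10
T = 9/2 s

9/2 s


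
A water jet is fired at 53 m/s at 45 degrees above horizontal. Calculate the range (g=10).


Given: v0 = 53 m/s, theta = 45 deg, g = 10 m/s^2
sin(2*45) = sin(90) = 1
Using R = v0^2 * sin(2*theta) / g
R = 53^2 * 1 / 10
R = 2809 / 10
R = 2809/10 m

2809/10 m


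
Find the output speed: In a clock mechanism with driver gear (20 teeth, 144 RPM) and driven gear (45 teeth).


Given: N1 = 20 teeth, w1 = 144 RPM, N2 = 45 teeth
Using N1*w1 = N2*w2
w2 = N1*w1 / N2
w2 = 20*144 / 45
w2 = 2880 / 45
w2 = 64 RPM

64 RPM


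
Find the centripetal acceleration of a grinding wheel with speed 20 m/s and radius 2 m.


Given: v = 20 m/s, r = 2 m
Using a_c = v^2 / r
a_c = 20^2 / 2
a_c = 400 / 2
a_c = 200 m/s^2

200 m/s^2


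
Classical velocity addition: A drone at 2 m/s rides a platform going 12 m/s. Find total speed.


Given: object velocity = 2 m/s, platform velocity = 12 m/s (same direction)
Using classical velocity addition: v_total = v_object + v_platform
v_total = 2 + 12
v_total = 14 m/s

14 m/s


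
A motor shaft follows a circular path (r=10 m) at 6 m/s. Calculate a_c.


Given: v = 6 m/s, r = 10 m
Using a_c = v^2 / r
a_c = 6^2 / 10
a_c = 36 / 10
a_c = 18/5 m/s^2

18/5 m/s^2


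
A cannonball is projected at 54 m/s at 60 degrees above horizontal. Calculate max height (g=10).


Given: v0 = 54 m/s, theta = 60 deg, g = 10 m/s^2
sin^2(60) = 3/4
Using H = v0^2 * sin^2(theta) / (2*g)
H = 54^2 * 3/4 / (2*10)
H = 2916 * 3/4 / 20
H = 2187 / 20
H = 2187/20 m

2187/20 m


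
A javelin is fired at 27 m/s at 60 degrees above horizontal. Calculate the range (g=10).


Given: v0 = 27 m/s, theta = 60 deg, g = 10 m/s^2
sin(2*60) = sin(120) = sqrt(3)/2
Using R = v0^2 * sin(2*theta) / g
R = 27^2 * (sqrt(3)/2) / 10
R = 729 * sqrt(3) / 20
R = 729/20*sqrt(3) m

729/20*sqrt(3) m


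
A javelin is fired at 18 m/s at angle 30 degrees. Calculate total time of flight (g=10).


Given: v0 = 18 m/s, theta = 30 deg, g = 10 m/s^2
sin(30) = 1/2
Using T = 2*v0*sin(theta) / g
T = 2*18*1/2 / 10
T = 18 / 10
T = 9/5 s

9/5 s


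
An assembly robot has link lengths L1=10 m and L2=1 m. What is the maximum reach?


Given: L1 = 10 m, L2 = 1 m
For a 2-link planar arm, max reach = L1 + L2 (fully extended)
Max reach = 10 + 1
Max reach = 11 m

11 m


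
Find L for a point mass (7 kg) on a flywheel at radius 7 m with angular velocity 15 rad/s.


Given: m = 7 kg, r = 7 m, omega = 15 rad/s
For a point mass: I = m*r^2
I = 7*7^2 = 7*49 = 343
L = I*omega = 343*15
L = 5145 kg*m^2/s

5145 kg*m^2/s


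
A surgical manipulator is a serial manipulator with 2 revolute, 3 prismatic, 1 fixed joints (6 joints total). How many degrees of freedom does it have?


Given: serial robot with 2 revolute, 3 prismatic, 1 fixed joints
DOF contribution per joint type: revolute=1, prismatic=1, spherical=3, fixed=0
DOF = 2*1 + 3*1 + 1*0
DOF = 5

5


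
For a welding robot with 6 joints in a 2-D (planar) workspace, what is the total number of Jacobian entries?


Given: task space dimension = 2, joints = 6
Jacobian is a 2 x 6 matrix
Total entries = rows * columns
Total = 2 * 6
Total = 12

12


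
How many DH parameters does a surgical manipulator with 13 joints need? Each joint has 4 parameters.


Given: 13 joints, 4 DH parameters per joint (d, theta, a, alpha)
Total DH parameters = number_of_joints * 4
Total = 13 * 4
Total = 52

52


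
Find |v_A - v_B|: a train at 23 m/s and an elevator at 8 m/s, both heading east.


Given: v_A = 23 m/s east, v_B = 8 m/s east
Both move in the same direction; relative speed = |v_A - v_B|
|23 - 8| = |15|
= 15 m/s

15 m/s


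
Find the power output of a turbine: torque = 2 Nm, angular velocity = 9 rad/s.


Given: tau = 2 Nm, omega = 9 rad/s
Using P = tau * omega
P = 2 * 9
P = 18 W

18 W


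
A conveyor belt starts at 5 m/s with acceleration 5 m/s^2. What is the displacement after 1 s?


Given: v0 = 5 m/s, a = 5 m/s^2, t = 1 s
Using s = v0*t + (1/2)*a*t^2
s = 5*1 + (1/2)*5*1^2
s = 5 + (1/2)*5
s = 5 + 5/2
s = 15/2

15/2 m


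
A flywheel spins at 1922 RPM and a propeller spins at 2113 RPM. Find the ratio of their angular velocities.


Given: RPM_A = 1922, RPM_B = 2113
omega = 2*pi*RPM/60, so omega_A/omega_B = RPM_A / RPM_B
omega_A/omega_B = 1922 / 2113
omega_A/omega_B = 1922/2113

1922/2113


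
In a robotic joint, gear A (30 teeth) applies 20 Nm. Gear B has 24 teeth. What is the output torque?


Given: N1 = 30, N2 = 24, T1 = 20 Nm
Using T2/T1 = N2/N1
T2 = T1 * N2 / N1
T2 = 20 * 24 / 30
T2 = 480 / 30
T2 = 16 Nm

16 Nm


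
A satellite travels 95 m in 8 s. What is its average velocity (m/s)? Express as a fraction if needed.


Given: distance d = 95 m, time t = 8 s
Using v = d / t
v = 95 / 8
v = 95/8 m/s

95/8 m/s


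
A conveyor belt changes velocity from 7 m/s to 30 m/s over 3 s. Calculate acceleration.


Given: initial velocity v0 = 7 m/s, final velocity v = 30 m/s, time t = 3 s
Using a = (v - v0) / t
a = (30 - 7) / 3
a = 23 / 3
a = 23/3 m/s^2

23/3 m/s^2


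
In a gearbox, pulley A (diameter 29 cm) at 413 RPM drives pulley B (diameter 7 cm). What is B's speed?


Given: D1 = 29 cm, w1 = 413 RPM, D2 = 7 cm
Using D1*w1 = D2*w2
w2 = D1*w1 / D2
w2 = 29*413 / 7
w2 = 11977 / 7
w2 = 1711 RPM

1711 RPM


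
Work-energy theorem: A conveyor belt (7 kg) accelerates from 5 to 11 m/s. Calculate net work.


Given: m = 7 kg, v0 = 5 m/s, v = 11 m/s
Using W = (1/2)*m*(v^2 - v0^2)
v^2 = 11^2 = 121
v0^2 = 5^2 = 25
v^2 - v0^2 = 121 - 25 = 96
W = (1/2)*7*96 = 336 J

336 J


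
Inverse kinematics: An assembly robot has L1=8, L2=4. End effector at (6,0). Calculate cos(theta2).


Given: L1 = 8, L2 = 4, target (x, y) = (6, 0)
Using cos(theta2) = (x^2 + y^2 - L1^2 - L2^2) / (2*L1*L2)
x^2 + y^2 = 6^2 + 0 = 36
L1^2 + L2^2 = 64 + 16 = 80
Numerator = 36 - 80 = -44
Denominator = 2*8*4 = 64
cos(theta2) = -44/64 = -11/16

-11/16


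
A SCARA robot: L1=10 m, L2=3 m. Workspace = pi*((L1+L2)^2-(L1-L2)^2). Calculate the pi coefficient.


Given: L1 = 10, L2 = 3
(L1+L2)^2 = (13)^2 = 169
(L1-L2)^2 = (7)^2 = 49
Difference = 169 - 49 = 120
This equals 4*L1*L2 = 4*10*3 = 120
Workspace area = 120*pi

120


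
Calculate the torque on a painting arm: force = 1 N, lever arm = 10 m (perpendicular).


Given: F = 1 N, r = 10 m, angle = 90 deg (perpendicular)
Using tau = F * r * sin(90)
sin(90) = 1
tau = 1 * 10 * 1
tau = 10 Nm

10 Nm


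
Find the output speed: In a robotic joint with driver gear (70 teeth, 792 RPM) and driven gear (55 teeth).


Given: N1 = 70 teeth, w1 = 792 RPM, N2 = 55 teeth
Using N1*w1 = N2*w2
w2 = N1*w1 / N2
w2 = 70*792 / 55
w2 = 55440 / 55
w2 = 1008 RPM

1008 RPM


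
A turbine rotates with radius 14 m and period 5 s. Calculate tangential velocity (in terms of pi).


Given: radius r = 14 m, period T = 5 s
Using v = 2*pi*r / T
v = 2*pi*14 / 5
v = 28*pi / 5
v = 28/5*pi m/s

28/5*pi m/s


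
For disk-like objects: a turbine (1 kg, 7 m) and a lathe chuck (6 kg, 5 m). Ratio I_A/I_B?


Given: M1=1 kg, R1=7 m, M2=6 kg, R2=5 m
For a disk: I = (1/2)*M*R^2, so I_A/I_B = (M1*R1^2)/(M2*R2^2)
M1*R1^2 = 1*49 = 49
M2*R2^2 = 6*25 = 150
I_A/I_B = 49/150 = 49/150

49/150


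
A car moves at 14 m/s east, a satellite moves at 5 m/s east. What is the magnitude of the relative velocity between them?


Given: v_A = 14 m/s east, v_B = 5 m/s east
Both move in the same direction; relative speed = |v_A - v_B|
|14 - 5| = |9|
= 9 m/s

9 m/s


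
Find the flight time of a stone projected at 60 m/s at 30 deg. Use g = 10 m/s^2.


Given: v0 = 60 m/s, theta = 30 deg, g = 10 m/s^2
sin(30) = 1/2
Using T = 2*v0*sin(theta) / g
T = 2*60*1/2 / 10
T = 60 / 10
T = 6 s

6 s


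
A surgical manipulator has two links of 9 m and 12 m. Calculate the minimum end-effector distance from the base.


Given: L1 = 9 m, L2 = 12 m
For a 2-link planar arm, min reach = |L1 - L2| (second link folded back)
Min reach = |9 - 12|
Min reach = 3 m

3 m


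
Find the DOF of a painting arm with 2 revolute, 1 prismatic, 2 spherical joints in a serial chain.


Given: serial robot with 2 revolute, 1 prismatic, 2 spherical joints
DOF contribution per joint type: revolute=1, prismatic=1, spherical=3, fixed=0
DOF = 2*1 + 1*1 + 2*3
DOF = 9

9


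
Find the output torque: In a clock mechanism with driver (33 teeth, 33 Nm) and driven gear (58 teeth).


Given: N1 = 33, N2 = 58, T1 = 33 Nm
Using T2/T1 = N2/N1
T2 = T1 * N2 / N1
T2 = 33 * 58 / 33
T2 = 1914 / 33
T2 = 58 Nm

58 Nm


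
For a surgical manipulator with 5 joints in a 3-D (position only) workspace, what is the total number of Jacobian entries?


Given: task space dimension = 3, joints = 5
Jacobian is a 3 x 5 matrix
Total entries = rows * columns
Total = 3 * 5
Total = 15

15


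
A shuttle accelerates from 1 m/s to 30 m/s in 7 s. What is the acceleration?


Given: initial velocity v0 = 1 m/s, final velocity v = 30 m/s, time t = 7 s
Using a = (v - v0) / t
a = (30 - 1) / 7
a = 29 / 7
a = 29/7 m/s^2

29/7 m/s^2


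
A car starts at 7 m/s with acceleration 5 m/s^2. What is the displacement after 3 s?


Given: v0 = 7 m/s, a = 5 m/s^2, t = 3 s
Using s = v0*t + (1/2)*a*t^2
s = 7*3 + (1/2)*5*3^2
s = 21 + (1/2)*45
s = 21 + 45/2
s = 87/2

87/2 m


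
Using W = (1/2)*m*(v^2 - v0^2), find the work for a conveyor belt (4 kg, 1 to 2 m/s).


Given: m = 4 kg, v0 = 1 m/s, v = 2 m/s
Using W = (1/2)*m*(v^2 - v0^2)
v^2 = 2^2 = 4
v0^2 = 1^2 = 1
v^2 - v0^2 = 4 - 1 = 3
W = (1/2)*4*3 = 6 J

6 J


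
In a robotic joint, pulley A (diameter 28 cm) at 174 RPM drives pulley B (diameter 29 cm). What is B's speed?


Given: D1 = 28 cm, w1 = 174 RPM, D2 = 29 cm
Using D1*w1 = D2*w2
w2 = D1*w1 / D2
w2 = 28*174 / 29
w2 = 4872 / 29
w2 = 168 RPM

168 RPM


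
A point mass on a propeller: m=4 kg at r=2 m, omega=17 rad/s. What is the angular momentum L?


Given: m = 4 kg, r = 2 m, omega = 17 rad/s
For a point mass: I = m*r^2
I = 4*2^2 = 4*4 = 16
L = I*omega = 16*17
L = 272 kg*m^2/s

272 kg*m^2/s


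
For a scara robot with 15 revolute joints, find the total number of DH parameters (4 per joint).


Given: 15 joints, 4 DH parameters per joint (d, theta, a, alpha)
Total DH parameters = number_of_joints * 4
Total = 15 * 4
Total = 60

60


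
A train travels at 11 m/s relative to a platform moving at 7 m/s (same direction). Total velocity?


Given: object velocity = 11 m/s, platform velocity = 7 m/s (same direction)
Using classical velocity addition: v_total = v_object + v_platform
v_total = 11 + 7
v_total = 18 m/s

18 m/s


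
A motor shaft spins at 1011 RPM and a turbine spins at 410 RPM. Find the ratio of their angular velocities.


Given: RPM_A = 1011, RPM_B = 410
omega = 2*pi*RPM/60, so omega_A/omega_B = RPM_A / RPM_B
omega_A/omega_B = 1011 / 410
omega_A/omega_B = 1011/410

1011/410


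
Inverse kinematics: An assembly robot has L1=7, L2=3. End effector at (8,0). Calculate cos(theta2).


Given: L1 = 7, L2 = 3, target (x, y) = (8, 0)
Using cos(theta2) = (x^2 + y^2 - L1^2 - L2^2) / (2*L1*L2)
x^2 + y^2 = 8^2 + 0 = 64
L1^2 + L2^2 = 49 + 9 = 58
Numerator = 64 - 58 = 6
Denominator = 2*7*3 = 42
cos(theta2) = 6/42 = 1/7

1/7


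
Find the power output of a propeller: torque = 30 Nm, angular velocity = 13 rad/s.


Given: tau = 30 Nm, omega = 13 rad/s
Using P = tau * omega
P = 30 * 13
P = 390 W

390 W


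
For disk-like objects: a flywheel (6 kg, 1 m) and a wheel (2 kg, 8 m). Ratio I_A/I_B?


Given: M1=6 kg, R1=1 m, M2=2 kg, R2=8 m
For a disk: I = (1/2)*M*R^2, so I_A/I_B = (M1*R1^2)/(M2*R2^2)
M1*R1^2 = 6*1 = 6
M2*R2^2 = 2*64 = 128
I_A/I_B = 6/128 = 3/64

3/64


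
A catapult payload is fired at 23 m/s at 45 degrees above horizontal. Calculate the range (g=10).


Given: v0 = 23 m/s, theta = 45 deg, g = 10 m/s^2
sin(2*45) = sin(90) = 1
Using R = v0^2 * sin(2*theta) / g
R = 23^2 * 1 / 10
R = 529 / 10
R = 529/10 m

529/10 m


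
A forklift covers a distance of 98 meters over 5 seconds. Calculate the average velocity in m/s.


Given: distance d = 98 m, time t = 5 s
Using v = d / t
v = 98 / 5
v = 98/5 m/s

98/5 m/s


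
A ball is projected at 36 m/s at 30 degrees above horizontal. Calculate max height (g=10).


Given: v0 = 36 m/s, theta = 30 deg, g = 10 m/s^2
sin^2(30) = 1/4
Using H = v0^2 * sin^2(theta) / (2*g)
H = 36^2 * 1/4 / (2*10)
H = 1296 * 1/4 / 20
H = 324 / 20
H = 81/5 m

81/5 m


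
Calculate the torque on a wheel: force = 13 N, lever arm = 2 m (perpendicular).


Given: F = 13 N, r = 2 m, angle = 90 deg (perpendicular)
Using tau = F * r * sin(90)
sin(90) = 1
tau = 13 * 2 * 1
tau = 26 Nm

26 Nm


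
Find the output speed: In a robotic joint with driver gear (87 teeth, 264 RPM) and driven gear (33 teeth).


Given: N1 = 87 teeth, w1 = 264 RPM, N2 = 33 teeth
Using N1*w1 = N2*w2
w2 = N1*w1 / N2
w2 = 87*264 / 33
w2 = 22968 / 33
w2 = 696 RPM

696 RPM


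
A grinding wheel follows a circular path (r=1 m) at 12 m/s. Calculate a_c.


Given: v = 12 m/s, r = 1 m
Using a_c = v^2 / r
a_c = 12^2 / 1
a_c = 144 / 1
a_c = 144 m/s^2

144 m/s^2


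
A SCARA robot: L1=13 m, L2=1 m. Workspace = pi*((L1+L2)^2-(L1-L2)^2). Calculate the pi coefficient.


Given: L1 = 13, L2 = 1
(L1+L2)^2 = (14)^2 = 196
(L1-L2)^2 = (12)^2 = 144
Difference = 196 - 144 = 52
This equals 4*L1*L2 = 4*13*1 = 52
Workspace area = 52*pi

52


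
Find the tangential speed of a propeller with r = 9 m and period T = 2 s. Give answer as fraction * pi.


Given: radius r = 9 m, period T = 2 s
Using v = 2*pi*r / T
v = 2*pi*9 / 2
v = 18*pi / 2
v = 9*pi m/s

9*pi m/s


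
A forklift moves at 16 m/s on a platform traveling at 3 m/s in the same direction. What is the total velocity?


Given: object velocity = 16 m/s, platform velocity = 3 m/s (same direction)
Using classical velocity addition: v_total = v_object + v_platform
v_total = 16 + 3
v_total = 19 m/s

19 m/s


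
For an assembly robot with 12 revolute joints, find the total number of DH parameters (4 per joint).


Given: 12 joints, 4 DH parameters per joint (d, theta, a, alpha)
Total DH parameters = number_of_joints * 4
Total = 12 * 4
Total = 48

48


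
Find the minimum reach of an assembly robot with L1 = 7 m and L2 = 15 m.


Given: L1 = 7 m, L2 = 15 m
For a 2-link planar arm, min reach = |L1 - L2| (second link folded back)
Min reach = |7 - 15|
Min reach = 8 m

8 m


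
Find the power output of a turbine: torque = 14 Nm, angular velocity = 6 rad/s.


Given: tau = 14 Nm, omega = 6 rad/s
Using P = tau * omega
P = 14 * 6
P = 84 W

84 W


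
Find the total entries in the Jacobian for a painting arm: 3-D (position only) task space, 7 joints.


Given: task space dimension = 3, joints = 7
Jacobian is a 3 x 7 matrix
Total entries = rows * columns
Total = 3 * 7
Total = 21

21


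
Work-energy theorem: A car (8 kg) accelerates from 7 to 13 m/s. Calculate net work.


Given: m = 8 kg, v0 = 7 m/s, v = 13 m/s
Using W = (1/2)*m*(v^2 - v0^2)
v^2 = 13^2 = 169
v0^2 = 7^2 = 49
v^2 - v0^2 = 169 - 49 = 120
W = (1/2)*8*120 = 480 J

480 J


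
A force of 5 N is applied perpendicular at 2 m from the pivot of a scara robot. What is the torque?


Given: F = 5 N, r = 2 m, angle = 90 deg (perpendicular)
Using tau = F * r * sin(90)
sin(90) = 1
tau = 5 * 2 * 1
tau = 10 Nm

10 Nm


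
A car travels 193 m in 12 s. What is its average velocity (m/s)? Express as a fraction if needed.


Given: distance d = 193 m, time t = 12 s
Using v = d / t
v = 193 / 12
v = 193/12 m/s

193/12 m/s


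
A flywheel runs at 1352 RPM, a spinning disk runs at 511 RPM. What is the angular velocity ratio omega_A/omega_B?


Given: RPM_A = 1352, RPM_B = 511
omega = 2*pi*RPM/60, so omega_A/omega_B = RPM_A / RPM_B
omega_A/omega_B = 1352 / 511
omega_A/omega_B = 1352/511

1352/511


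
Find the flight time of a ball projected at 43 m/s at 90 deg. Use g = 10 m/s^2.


Given: v0 = 43 m/s, theta = 90 deg, g = 10 m/s^2
sin(90) = 1
Using T = 2*v0*sin(theta) / g
T = 2*43*1 / 10
T = 86 / 10
T = 43/5 s

43/5 s


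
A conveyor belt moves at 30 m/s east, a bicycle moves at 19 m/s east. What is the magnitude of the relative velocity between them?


Given: v_A = 30 m/s east, v_B = 19 m/s east
Both move in the same direction; relative speed = |v_A - v_B|
|30 - 19| = |11|
= 11 m/s

11 m/s


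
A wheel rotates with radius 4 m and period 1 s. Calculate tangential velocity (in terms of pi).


Given: radius r = 4 m, period T = 1 s
Using v = 2*pi*r / T
v = 2*pi*4 / 1
v = 8*pi / 1
v = 8*pi m/s

8*pi m/s


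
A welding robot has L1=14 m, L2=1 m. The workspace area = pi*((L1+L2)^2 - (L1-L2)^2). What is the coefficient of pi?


Given: L1 = 14, L2 = 1
(L1+L2)^2 = (15)^2 = 225
(L1-L2)^2 = (13)^2 = 169
Difference = 225 - 169 = 56
This equals 4*L1*L2 = 4*14*1 = 56
Workspace area = 56*pi

56


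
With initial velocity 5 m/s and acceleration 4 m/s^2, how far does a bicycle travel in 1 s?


Given: v0 = 5 m/s, a = 4 m/s^2, t = 1 s
Using s = v0*t + (1/2)*a*t^2
s = 5*1 + (1/2)*4*1^2
s = 5 + (1/2)*4
s = 5 + 2
s = 7

7 m


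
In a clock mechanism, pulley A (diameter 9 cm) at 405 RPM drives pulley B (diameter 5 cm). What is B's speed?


Given: D1 = 9 cm, w1 = 405 RPM, D2 = 5 cm
Using D1*w1 = D2*w2
w2 = D1*w1 / D2
w2 = 9*405 / 5
w2 = 3645 / 5
w2 = 729 RPM

729 RPM


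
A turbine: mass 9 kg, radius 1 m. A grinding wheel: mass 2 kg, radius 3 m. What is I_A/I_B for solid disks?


Given: M1=9 kg, R1=1 m, M2=2 kg, R2=3 m
For a disk: I = (1/2)*M*R^2, so I_A/I_B = (M1*R1^2)/(M2*R2^2)
M1*R1^2 = 9*1 = 9
M2*R2^2 = 2*9 = 18
I_A/I_B = 9/18 = 1/2

1/2


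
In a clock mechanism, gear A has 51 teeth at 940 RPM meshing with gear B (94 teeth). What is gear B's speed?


Given: N1 = 51 teeth, w1 = 940 RPM, N2 = 94 teeth
Using N1*w1 = N2*w2
w2 = N1*w1 / N2
w2 = 51*940 / 94
w2 = 47940 / 94
w2 = 510 RPM

510 RPM


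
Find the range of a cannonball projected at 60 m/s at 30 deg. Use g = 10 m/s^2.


Given: v0 = 60 m/s, theta = 30 deg, g = 10 m/s^2
sin(2*30) = sin(60) = sqrt(3)/2
Using R = v0^2 * sin(2*theta) / g
R = 60^2 * (sqrt(3)/2) / 10
R = 3600 * sqrt(3) / 20
R = 180*sqrt(3) m

180*sqrt(3) m


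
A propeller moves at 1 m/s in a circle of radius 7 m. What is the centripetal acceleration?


Given: v = 1 m/s, r = 7 m
Using a_c = v^2 / r
a_c = 1^2 / 7
a_c = 1 / 7
a_c = 1/7 m/s^2

1/7 m/s^2


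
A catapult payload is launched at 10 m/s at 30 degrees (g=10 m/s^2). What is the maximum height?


Given: v0 = 10 m/s, theta = 30 deg, g = 10 m/s^2
sin^2(30) = 1/4
Using H = v0^2 * sin^2(theta) / (2*g)
H = 10^2 * 1/4 / (2*10)
H = 100 * 1/4 / 20
H = 25 / 20
H = 5/4 m

5/4 m


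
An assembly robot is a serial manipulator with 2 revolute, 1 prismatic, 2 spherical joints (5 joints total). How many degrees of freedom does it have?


Given: serial robot with 2 revolute, 1 prismatic, 2 spherical joints
DOF contribution per joint type: revolute=1, prismatic=1, spherical=3, fixed=0
DOF = 2*1 + 1*1 + 2*3
DOF = 9

9


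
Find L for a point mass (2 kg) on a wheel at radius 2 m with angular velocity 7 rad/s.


Given: m = 2 kg, r = 2 m, omega = 7 rad/s
For a point mass: I = m*r^2
I = 2*2^2 = 2*4 = 8
L = I*omega = 8*7
L = 56 kg*m^2/s

56 kg*m^2/s


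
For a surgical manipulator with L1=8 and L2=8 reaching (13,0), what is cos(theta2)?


Given: L1 = 8, L2 = 8, target (x, y) = (13, 0)
Using cos(theta2) = (x^2 + y^2 - L1^2 - L2^2) / (2*L1*L2)
x^2 + y^2 = 13^2 + 0 = 169
L1^2 + L2^2 = 64 + 64 = 128
Numerator = 169 - 128 = 41
Denominator = 2*8*8 = 128
cos(theta2) = 41/128 = 41/128

41/128


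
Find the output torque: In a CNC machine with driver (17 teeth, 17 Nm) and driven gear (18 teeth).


Given: N1 = 17, N2 = 18, T1 = 17 Nm
Using T2/T1 = N2/N1
T2 = T1 * N2 / N1
T2 = 17 * 18 / 17
T2 = 306 / 17
T2 = 18 Nm

18 Nm


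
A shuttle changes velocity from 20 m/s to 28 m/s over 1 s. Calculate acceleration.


Given: initial velocity v0 = 20 m/s, final velocity v = 28 m/s, time t = 1 s
Using a = (v - v0) / t
a = (28 - 20) / 1
a = 8 / 1
a = 8 m/s^2

8 m/s^2


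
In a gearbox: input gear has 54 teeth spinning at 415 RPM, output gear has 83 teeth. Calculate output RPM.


Given: N1 = 54 teeth, w1 = 415 RPM, N2 = 83 teeth
Using N1*w1 = N2*w2
w2 = N1*w1 / N2
w2 = 54*415 / 83
w2 = 22410 / 83
w2 = 270 RPM

270 RPM


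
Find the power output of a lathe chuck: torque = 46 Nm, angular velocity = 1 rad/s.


Given: tau = 46 Nm, omega = 1 rad/s
Using P = tau * omega
P = 46 * 1
P = 46 W

46 W


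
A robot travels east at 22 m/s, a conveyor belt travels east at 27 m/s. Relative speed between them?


Given: v_A = 22 m/s east, v_B = 27 m/s east
Both move in the same direction; relative speed = |v_A - v_B|
|22 - 27| = |-5|
= 5 m/s

5 m/s


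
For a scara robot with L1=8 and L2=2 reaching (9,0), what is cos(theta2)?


Given: L1 = 8, L2 = 2, target (x, y) = (9, 0)
Using cos(theta2) = (x^2 + y^2 - L1^2 - L2^2) / (2*L1*L2)
x^2 + y^2 = 9^2 + 0 = 81
L1^2 + L2^2 = 64 + 4 = 68
Numerator = 81 - 68 = 13
Denominator = 2*8*2 = 32
cos(theta2) = 13/32 = 13/32

13/32


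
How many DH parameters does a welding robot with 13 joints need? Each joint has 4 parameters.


Given: 13 joints, 4 DH parameters per joint (d, theta, a, alpha)
Total DH parameters = number_of_joints * 4
Total = 13 * 4
Total = 52

52


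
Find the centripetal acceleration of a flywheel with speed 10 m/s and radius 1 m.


Given: v = 10 m/s, r = 1 m
Using a_c = v^2 / r
a_c = 10^2 / 1
a_c = 100 / 1
a_c = 100 m/s^2

100 m/s^2


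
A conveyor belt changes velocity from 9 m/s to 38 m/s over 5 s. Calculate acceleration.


Given: initial velocity v0 = 9 m/s, final velocity v = 38 m/s, time t = 5 s
Using a = (v - v0) / t
a = (38 - 9) / 5
a = 29 / 5
a = 29/5 m/s^2

29/5 m/s^2


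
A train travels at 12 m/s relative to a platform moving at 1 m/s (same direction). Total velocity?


Given: object velocity = 12 m/s, platform velocity = 1 m/s (same direction)
Using classical velocity addition: v_total = v_object + v_platform
v_total = 12 + 1
v_total = 13 m/s

13 m/s


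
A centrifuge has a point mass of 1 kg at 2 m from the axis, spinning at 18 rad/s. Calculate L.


Given: m = 1 kg, r = 2 m, omega = 18 rad/s
For a point mass: I = m*r^2
I = 1*2^2 = 1*4 = 4
L = I*omega = 4*18
L = 72 kg*m^2/s

72 kg*m^2/s


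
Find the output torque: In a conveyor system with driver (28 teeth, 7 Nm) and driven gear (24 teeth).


Given: N1 = 28, N2 = 24, T1 = 7 Nm
Using T2/T1 = N2/N1
T2 = T1 * N2 / N1
T2 = 7 * 24 / 28
T2 = 168 / 28
T2 = 6 Nm

6 Nm


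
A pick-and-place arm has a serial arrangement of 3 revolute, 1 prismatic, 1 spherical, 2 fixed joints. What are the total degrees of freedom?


Given: serial robot with 3 revolute, 1 prismatic, 1 spherical, 2 fixed joints
DOF contribution per joint type: revolute=1, prismatic=1, spherical=3, fixed=0
DOF = 3*1 + 1*1 + 1*3 + 2*0
DOF = 7

7


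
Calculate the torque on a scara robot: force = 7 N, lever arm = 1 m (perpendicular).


Given: F = 7 N, r = 1 m, angle = 90 deg (perpendicular)
Using tau = F * r * sin(90)
sin(90) = 1
tau = 7 * 1 * 1
tau = 7 Nm

7 Nm


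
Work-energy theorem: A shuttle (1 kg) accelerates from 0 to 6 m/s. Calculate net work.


Given: m = 1 kg, v0 = 0 m/s, v = 6 m/s
Using W = (1/2)*m*(v^2 - v0^2)
v^2 = 6^2 = 36
v0^2 = 0^2 = 0
v^2 - v0^2 = 36 - 0 = 36
W = (1/2)*1*36 = 18 J

18 J


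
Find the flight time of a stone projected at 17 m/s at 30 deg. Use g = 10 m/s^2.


Given: v0 = 17 m/s, theta = 30 deg, g = 10 m/s^2
sin(30) = 1/2
Using T = 2*v0*sin(theta) / g
T = 2*17*1/2 / 10
T = 17 / 10
T = 17/10 s

17/10 s


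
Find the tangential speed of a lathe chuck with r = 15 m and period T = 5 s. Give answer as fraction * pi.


Given: radius r = 15 m, period T = 5 s
Using v = 2*pi*r / T
v = 2*pi*15 / 5
v = 30*pi / 5
v = 6*pi m/s

6*pi m/s


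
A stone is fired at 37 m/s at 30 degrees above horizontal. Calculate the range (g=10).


Given: v0 = 37 m/s, theta = 30 deg, g = 10 m/s^2
sin(2*30) = sin(60) = sqrt(3)/2
Using R = v0^2 * sin(2*theta) / g
R = 37^2 * (sqrt(3)/2) / 10
R = 1369 * sqrt(3) / 20
R = 1369/20*sqrt(3) m

1369/20*sqrt(3) m


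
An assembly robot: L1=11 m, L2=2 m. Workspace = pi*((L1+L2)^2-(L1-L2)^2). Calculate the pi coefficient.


Given: L1 = 11, L2 = 2
(L1+L2)^2 = (13)^2 = 169
(L1-L2)^2 = (9)^2 = 81
Difference = 169 - 81 = 88
This equals 4*L1*L2 = 4*11*2 = 88
Workspace area = 88*pi

88


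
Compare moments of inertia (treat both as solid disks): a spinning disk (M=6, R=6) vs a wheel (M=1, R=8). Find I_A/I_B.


Given: M1=6 kg, R1=6 m, M2=1 kg, R2=8 m
For a disk: I = (1/2)*M*R^2, so I_A/I_B = (M1*R1^2)/(M2*R2^2)
M1*R1^2 = 6*36 = 216
M2*R2^2 = 1*64 = 64
I_A/I_B = 216/64 = 27/8

27/8


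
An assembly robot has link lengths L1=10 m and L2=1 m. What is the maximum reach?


Given: L1 = 10 m, L2 = 1 m
For a 2-link planar arm, max reach = L1 + L2 (fully extended)
Max reach = 10 + 1
Max reach = 11 m

11 m


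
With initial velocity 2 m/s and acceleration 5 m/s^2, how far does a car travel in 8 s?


Given: v0 = 2 m/s, a = 5 m/s^2, t = 8 s
Using s = v0*t + (1/2)*a*t^2
s = 2*8 + (1/2)*5*8^2
s = 16 + (1/2)*320
s = 16 + 160
s = 176

176 m


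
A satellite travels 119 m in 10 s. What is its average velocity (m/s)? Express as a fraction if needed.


Given: distance d = 119 m, time t = 10 s
Using v = d / t
v = 119 / 10
v = 119/10 m/s

119/10 m/s


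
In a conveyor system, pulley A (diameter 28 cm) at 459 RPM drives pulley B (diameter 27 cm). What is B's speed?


Given: D1 = 28 cm, w1 = 459 RPM, D2 = 27 cm
Using D1*w1 = D2*w2
w2 = D1*w1 / D2
w2 = 28*459 / 27
w2 = 12852 / 27
w2 = 476 RPM

476 RPM


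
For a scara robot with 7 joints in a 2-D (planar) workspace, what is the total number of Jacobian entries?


Given: task space dimension = 2, joints = 7
Jacobian is a 2 x 7 matrix
Total entries = rows * columns
Total = 2 * 7
Total = 14

14


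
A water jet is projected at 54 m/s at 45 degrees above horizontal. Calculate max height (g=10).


Given: v0 = 54 m/s, theta = 45 deg, g = 10 m/s^2
sin^2(45) = 1/2
Using H = v0^2 * sin^2(theta) / (2*g)
H = 54^2 * 1/2 / (2*10)
H = 2916 * 1/2 / 20
H = 1458 / 20
H = 729/10 m

729/10 m


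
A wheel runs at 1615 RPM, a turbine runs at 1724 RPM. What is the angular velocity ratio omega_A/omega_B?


Given: RPM_A = 1615, RPM_B = 1724
omega = 2*pi*RPM/60, so omega_A/omega_B = RPM_A / RPM_B
omega_A/omega_B = 1615 / 1724
omega_A/omega_B = 1615/1724

1615/1724


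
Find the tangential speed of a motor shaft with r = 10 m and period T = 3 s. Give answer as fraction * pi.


Given: radius r = 10 m, period T = 3 s
Using v = 2*pi*r / T
v = 2*pi*10 / 3
v = 20*pi / 3
v = 20/3*pi m/s

20/3*pi m/s


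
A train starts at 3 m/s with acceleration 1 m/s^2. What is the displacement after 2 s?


Given: v0 = 3 m/s, a = 1 m/s^2, t = 2 s
Using s = v0*t + (1/2)*a*t^2
s = 3*2 + (1/2)*1*2^2
s = 6 + (1/2)*4
s = 6 + 2
s = 8

8 m


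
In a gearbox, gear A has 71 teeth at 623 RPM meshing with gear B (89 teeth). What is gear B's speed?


Given: N1 = 71 teeth, w1 = 623 RPM, N2 = 89 teeth
Using N1*w1 = N2*w2
w2 = N1*w1 / N2
w2 = 71*623 / 89
w2 = 44233 / 89
w2 = 497 RPM

497 RPM


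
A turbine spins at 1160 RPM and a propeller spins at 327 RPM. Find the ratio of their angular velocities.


Given: RPM_A = 1160, RPM_B = 327
omega = 2*pi*RPM/60, so omega_A/omega_B = RPM_A / RPM_B
omega_A/omega_B = 1160 / 327
omega_A/omega_B = 1160/327

1160/327


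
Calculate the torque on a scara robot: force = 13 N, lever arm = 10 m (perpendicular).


Given: F = 13 N, r = 10 m, angle = 90 deg (perpendicular)
Using tau = F * r * sin(90)
sin(90) = 1
tau = 13 * 10 * 1
tau = 130 Nm

130 Nm


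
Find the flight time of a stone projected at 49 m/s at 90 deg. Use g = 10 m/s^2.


Given: v0 = 49 m/s, theta = 90 deg, g = 10 m/s^2
sin(90) = 1
Using T = 2*v0*sin(theta) / g
T = 2*49*1 / 10
T = 98 / 10
T = 49/5 s

49/5 s
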